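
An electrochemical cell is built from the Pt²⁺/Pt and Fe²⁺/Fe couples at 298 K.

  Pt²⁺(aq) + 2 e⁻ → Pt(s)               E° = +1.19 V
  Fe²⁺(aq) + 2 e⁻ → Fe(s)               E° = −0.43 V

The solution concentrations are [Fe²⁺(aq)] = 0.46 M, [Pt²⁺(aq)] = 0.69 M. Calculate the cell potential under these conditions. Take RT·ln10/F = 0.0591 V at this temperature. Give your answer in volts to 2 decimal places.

+1.63 V

Since E°(Pt²⁺/Pt) > E°(Fe²⁺/Fe), Pt²⁺/Pt serves as the cathode.
E°cell = E°cat − E°an = +1.19 − (−0.43) = +1.62 V; n = 2.
For the overall reaction Pt²⁺(aq) + Fe(s) → Pt(s) + Fe²⁺(aq), Q = [Fe²⁺(aq)] / [Pt²⁺(aq)] = 0.667, giving log Q = −0.176.
E = E° − (0.0591/n)·log Q = +1.62 − (0.0591/2)(−0.176) = +1.63 V.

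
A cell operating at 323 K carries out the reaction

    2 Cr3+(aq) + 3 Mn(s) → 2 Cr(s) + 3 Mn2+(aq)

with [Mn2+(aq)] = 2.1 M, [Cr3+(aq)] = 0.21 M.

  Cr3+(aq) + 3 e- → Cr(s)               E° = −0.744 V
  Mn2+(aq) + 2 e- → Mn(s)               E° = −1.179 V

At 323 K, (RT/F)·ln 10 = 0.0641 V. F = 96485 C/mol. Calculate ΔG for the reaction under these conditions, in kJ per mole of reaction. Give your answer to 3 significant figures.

−237 kJ/mol

E°cell = −0.744 − (−1.179) = +0.435 V; the balanced reaction transfers n = 6 electrons.
Q = [Mn2+(aq)]^3 / [Cr3+(aq)]^2 = 210, so log Q = 2.322 and E = +0.435 − (0.0641/6)(2.322) = +0.4102 V.
Finally ΔG = −nFE = −(6)(96485 C/mol)(+0.4102 V) = −237 kJ/mol.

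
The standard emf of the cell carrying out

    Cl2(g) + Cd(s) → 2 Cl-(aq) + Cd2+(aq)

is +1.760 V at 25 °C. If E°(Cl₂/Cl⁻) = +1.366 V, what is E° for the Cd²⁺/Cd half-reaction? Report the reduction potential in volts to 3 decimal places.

In the reaction as written the Cl₂/Cl⁻ couple is reduced (cathode) and Cd²⁺/Cd is oxidized (anode), so E°cell = E°(Cl₂/Cl⁻) − E°(Cd²⁺/Cd).
E°(Cd²⁺/Cd) = E°(cathode) − E°cell = +1.366 − (+1.760) = −0.394 V.

−0.394 V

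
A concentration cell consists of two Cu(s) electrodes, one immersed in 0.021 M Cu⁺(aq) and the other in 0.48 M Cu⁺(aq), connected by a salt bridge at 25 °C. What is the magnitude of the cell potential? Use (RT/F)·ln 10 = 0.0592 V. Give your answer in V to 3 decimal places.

0.080 V

For a concentration cell E°cell = 0, since both electrodes use the same couple.
The compartment with the higher Cu⁺(aq) concentration (0.48 M) acts as the cathode; ions are reduced there and produced at the dilute (0.021 M) anode.
With n = 1, Ecell = −(0.0592/1)·log([dilute]/[conc]) = −(0.0592/1)·log(0.021/0.48) = +0.080 V.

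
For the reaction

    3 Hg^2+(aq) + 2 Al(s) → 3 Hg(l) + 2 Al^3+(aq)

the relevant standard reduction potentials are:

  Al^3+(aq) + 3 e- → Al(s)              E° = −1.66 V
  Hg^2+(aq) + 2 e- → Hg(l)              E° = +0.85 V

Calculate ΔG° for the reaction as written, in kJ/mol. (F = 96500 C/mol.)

−1453 kJ/mol

In the reaction as written Hg^2+(aq) is reduced, so the Hg²⁺/Hg couple is the cathode and Al³⁺/Al is the anode.
E°cell = +0.85 − (−1.66) = +2.51 V; balancing electrons gives n = 6.
ΔG° = −nFE°cell = −(6)(96500)(+2.51) J/mol = −1453 kJ/mol.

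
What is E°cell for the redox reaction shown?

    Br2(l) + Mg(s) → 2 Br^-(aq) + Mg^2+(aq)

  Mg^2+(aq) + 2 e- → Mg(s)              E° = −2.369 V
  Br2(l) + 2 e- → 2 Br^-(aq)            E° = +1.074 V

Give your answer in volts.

In the reaction as written, Br2(l) is reduced (cathode) and Mg^2+(aq) is produced by oxidation at the anode.
E°cell = E°(cathode) − E°(anode) = +1.074 − (−2.369) = +3.443 V.
The positive value indicates the reaction is spontaneous as written.

+3.443 V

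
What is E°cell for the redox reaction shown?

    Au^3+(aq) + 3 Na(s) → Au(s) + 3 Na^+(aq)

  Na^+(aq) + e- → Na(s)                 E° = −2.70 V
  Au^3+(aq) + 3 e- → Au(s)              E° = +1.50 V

Au^3+(aq) gains electrons, so the Au³⁺/Au couple is the cathode; the Na⁺/Na couple is the anode.
E°cell = E°(cathode) − E°(anode) = +1.50 − (−2.70) = +4.20 V.

+4.20 V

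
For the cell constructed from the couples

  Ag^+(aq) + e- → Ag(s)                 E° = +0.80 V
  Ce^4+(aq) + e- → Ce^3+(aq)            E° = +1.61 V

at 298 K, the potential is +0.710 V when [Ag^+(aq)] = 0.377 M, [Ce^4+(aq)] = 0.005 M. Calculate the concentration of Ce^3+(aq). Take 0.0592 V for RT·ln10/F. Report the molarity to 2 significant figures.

0.65 M

Ce⁴⁺/Ce³⁺ is the cathode (higher E°); E°cell = +1.61 − (+0.80) = +0.81 V with n = 1.
Rearranging E = E° − (0.0592/n)·log Q gives log Q = 1(+0.81 − (+0.710))/0.0592 = 1.689.
For Ce^4+(aq) + Ag(s) → Ce^3+(aq) + Ag^+(aq), the reaction quotient is Q = ([Ce^3+(aq)]·[Ag^+(aq)]) / [Ce^4+(aq)].
Solving for the unknown gives log [Ce^3+(aq)] = −0.188, so [Ce^3+(aq)] ≈ 0.65 M.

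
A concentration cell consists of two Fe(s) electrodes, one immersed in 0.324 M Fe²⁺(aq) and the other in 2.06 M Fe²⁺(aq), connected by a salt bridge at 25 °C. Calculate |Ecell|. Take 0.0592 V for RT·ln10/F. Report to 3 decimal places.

For a concentration cell E°cell = 0, since both electrodes use the same couple.
The compartment with the higher Fe²⁺(aq) concentration (2.06 M) acts as the cathode; ions are reduced there and produced at the dilute (0.324 M) anode.
With n = 2, Ecell = −(0.0592/2)·log([dilute]/[conc]) = −(0.0592/2)·log(0.324/2.06) = +0.024 V.

0.024 V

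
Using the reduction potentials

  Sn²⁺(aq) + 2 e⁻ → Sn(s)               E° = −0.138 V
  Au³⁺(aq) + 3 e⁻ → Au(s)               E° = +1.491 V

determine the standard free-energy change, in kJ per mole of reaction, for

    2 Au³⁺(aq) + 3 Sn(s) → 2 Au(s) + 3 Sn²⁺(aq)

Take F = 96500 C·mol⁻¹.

−943 kJ/mol

In the reaction as written Au³⁺(aq) is reduced, so the Au³⁺/Au couple is the cathode and Sn²⁺/Sn is the anode.
E°cell = +1.491 − (−0.138) = +1.629 V; balancing electrons gives n = 6.
ΔG° = −nFE°cell = −(6)(96500)(+1.629) J/mol = −943 kJ/mol.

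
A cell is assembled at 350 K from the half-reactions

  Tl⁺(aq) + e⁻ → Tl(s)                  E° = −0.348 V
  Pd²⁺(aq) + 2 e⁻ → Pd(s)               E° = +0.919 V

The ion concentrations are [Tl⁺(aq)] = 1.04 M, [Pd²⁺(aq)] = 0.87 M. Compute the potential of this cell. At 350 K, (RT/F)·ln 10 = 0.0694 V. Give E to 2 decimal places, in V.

+1.26 V

Since E°(Pd²⁺/Pd) > E°(Tl⁺/Tl), Pd²⁺/Pd serves as the cathode.
E°cell = +0.919 − (−0.348) = +1.267 V, with n = 2 electrons transferred.
The balanced reaction is Pd²⁺(aq) + 2 Tl(s) → Pd(s) + 2 Tl⁺(aq), so Q = [Tl⁺(aq)]^2 / [Pd²⁺(aq)] = 1.24 and log Q = 0.095.
Applying E = E° − (RT ln10/nF)·log Q gives +1.267 − (0.0694/2)(0.095) = +1.26 V.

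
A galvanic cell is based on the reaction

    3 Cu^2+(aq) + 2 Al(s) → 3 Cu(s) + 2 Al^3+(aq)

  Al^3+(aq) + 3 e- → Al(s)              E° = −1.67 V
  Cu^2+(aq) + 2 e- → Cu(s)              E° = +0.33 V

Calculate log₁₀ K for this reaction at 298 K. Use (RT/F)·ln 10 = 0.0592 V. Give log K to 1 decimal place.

The Cu²⁺/Cu couple is reduced (cathode); E°cell = +0.33 − (−1.67) = +2.00 V with n = 6.
At equilibrium E = 0, so log K = nE°cell / 0.0592 = (6)(+2.00) / 0.0592 = 202.7.

log K = 202.7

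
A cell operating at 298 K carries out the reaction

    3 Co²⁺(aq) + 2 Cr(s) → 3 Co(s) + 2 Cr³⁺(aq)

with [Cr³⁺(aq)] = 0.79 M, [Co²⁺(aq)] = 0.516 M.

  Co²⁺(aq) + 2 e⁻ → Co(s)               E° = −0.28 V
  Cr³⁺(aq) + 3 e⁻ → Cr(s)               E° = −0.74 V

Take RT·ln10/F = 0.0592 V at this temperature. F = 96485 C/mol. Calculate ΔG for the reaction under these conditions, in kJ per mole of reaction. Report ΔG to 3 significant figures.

The standard cell potential is −0.28 − (−0.74) = +0.46 V, with n = 6 electrons in the balanced equation.
Here Q = [Cr³⁺(aq)]^2 / [Co²⁺(aq)]^3 = 4.54 (log Q = 0.657), giving E = +0.46 − (0.0592/6)·(0.657) = +0.4535 V.
ΔG = −nFE = −(6)(96485)(+0.4535) J/mol = −263 kJ/mol.

−263 kJ/mol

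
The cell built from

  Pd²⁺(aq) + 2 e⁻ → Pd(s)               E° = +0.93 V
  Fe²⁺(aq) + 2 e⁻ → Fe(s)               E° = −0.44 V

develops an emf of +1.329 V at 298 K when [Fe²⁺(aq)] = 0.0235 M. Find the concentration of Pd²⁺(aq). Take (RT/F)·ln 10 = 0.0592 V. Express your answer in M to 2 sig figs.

0.00097 M

Pd²⁺/Pd is the cathode (higher E°); E°cell = +0.93 − (−0.44) = +1.37 V with n = 2.
Rearranging E = E° − (0.0592/n)·log Q gives log Q = 2(+1.37 − (+1.329))/0.0592 = 1.385.
The balanced reaction is Pd²⁺(aq) + Fe(s) → Pd(s) + Fe²⁺(aq), so Q = [Fe²⁺(aq)] / [Pd²⁺(aq)].
Isolating [Pd²⁺(aq)] in Q = 10^{1.385} yields log [Pd²⁺(aq)] = −3.014, i.e. 0.00097 M.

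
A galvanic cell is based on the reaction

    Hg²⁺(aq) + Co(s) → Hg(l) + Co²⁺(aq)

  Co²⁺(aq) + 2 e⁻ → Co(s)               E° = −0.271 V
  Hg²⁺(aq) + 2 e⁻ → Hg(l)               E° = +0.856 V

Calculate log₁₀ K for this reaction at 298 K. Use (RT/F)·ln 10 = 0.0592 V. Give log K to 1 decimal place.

The Hg²⁺/Hg couple is reduced (cathode); E°cell = +0.856 − (−0.271) = +1.127 V with n = 2.
At equilibrium E = 0, so log K = nE°cell / 0.0592 = (2)(+1.127) / 0.0592 = 38.1.

log K = 38.1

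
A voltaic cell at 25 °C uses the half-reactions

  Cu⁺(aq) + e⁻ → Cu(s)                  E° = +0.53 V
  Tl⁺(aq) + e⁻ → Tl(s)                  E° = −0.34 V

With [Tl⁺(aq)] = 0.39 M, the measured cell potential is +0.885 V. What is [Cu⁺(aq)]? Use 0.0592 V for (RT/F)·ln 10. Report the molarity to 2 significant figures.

0.70 M

With Cu⁺/Cu at the cathode and Tl⁺/Tl at the anode, E°cell = +0.53 − (−0.34) = +0.87 V (n = 1).
Since E = E° − (0.0592/n)·log Q, log Q = n(E° − E)/0.0592 = −0.253.
For Cu⁺(aq) + Tl(s) → Cu(s) + Tl⁺(aq), the reaction quotient is Q = [Tl⁺(aq)] / [Cu⁺(aq)].
Isolating [Cu⁺(aq)] in Q = 10^{−0.253} yields log [Cu⁺(aq)] = −0.156, i.e. 0.70 M.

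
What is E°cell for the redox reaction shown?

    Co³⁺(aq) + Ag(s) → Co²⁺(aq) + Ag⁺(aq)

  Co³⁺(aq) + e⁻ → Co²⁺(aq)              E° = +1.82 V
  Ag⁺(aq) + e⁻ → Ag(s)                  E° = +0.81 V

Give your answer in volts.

+1.01 V

Co³⁺(aq) gains electrons, so the Co³⁺/Co²⁺ couple is the cathode; the Ag⁺/Ag couple is the anode.
E°cell = E°(cathode) − E°(anode) = +1.82 − (+0.81) = +1.01 V.
The positive value indicates the reaction is spontaneous as written.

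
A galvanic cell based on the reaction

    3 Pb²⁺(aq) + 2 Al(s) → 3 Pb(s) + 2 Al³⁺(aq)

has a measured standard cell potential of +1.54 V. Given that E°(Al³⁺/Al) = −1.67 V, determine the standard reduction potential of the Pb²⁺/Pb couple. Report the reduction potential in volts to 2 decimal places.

−0.13 V

In the reaction as written the Pb²⁺/Pb couple is reduced (cathode) and Al³⁺/Al is oxidized (anode), so E°cell = E°(Pb²⁺/Pb) − E°(Al³⁺/Al).
E°(Pb²⁺/Pb) = E°cell + E°(anode) = +1.54 + (−1.67) = −0.13 V.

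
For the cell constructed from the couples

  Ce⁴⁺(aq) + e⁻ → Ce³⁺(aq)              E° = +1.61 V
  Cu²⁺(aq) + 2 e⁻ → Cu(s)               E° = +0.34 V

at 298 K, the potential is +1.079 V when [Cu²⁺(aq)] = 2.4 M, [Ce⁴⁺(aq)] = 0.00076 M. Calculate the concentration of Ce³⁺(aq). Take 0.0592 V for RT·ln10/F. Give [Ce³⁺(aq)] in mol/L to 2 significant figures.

With Ce⁴⁺/Ce³⁺ at the cathode and Cu²⁺/Cu at the anode, E°cell = +1.61 − (+0.34) = +1.27 V (n = 2).
Rearranging E = E° − (0.0592/n)·log Q gives log Q = 2(+1.27 − (+1.079))/0.0592 = 6.453.
Balancing electrons gives 2 Ce⁴⁺(aq) + Cu(s) → 2 Ce³⁺(aq) + Cu²⁺(aq); thus Q = ([Ce³⁺(aq)]^2·[Cu²⁺(aq)]) / [Ce⁴⁺(aq)]^2.
Solving for the unknown gives log [Ce³⁺(aq)] = −0.083, so [Ce³⁺(aq)] ≈ 0.83 M.

0.83 M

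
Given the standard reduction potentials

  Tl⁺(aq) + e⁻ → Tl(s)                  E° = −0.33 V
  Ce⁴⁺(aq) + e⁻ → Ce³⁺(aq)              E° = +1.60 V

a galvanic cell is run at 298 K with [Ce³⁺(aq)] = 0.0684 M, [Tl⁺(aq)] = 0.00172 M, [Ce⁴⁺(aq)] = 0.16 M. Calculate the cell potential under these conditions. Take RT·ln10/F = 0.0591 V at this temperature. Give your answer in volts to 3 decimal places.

+2.115 V

The Ce⁴⁺/Ce³⁺ couple has the more positive E°, so it is the cathode; Tl⁺/Tl is the anode.
The standard potential is +1.60 − (−0.33) = +1.93 V and the balanced reaction transfers n = 1 electron.
Balancing gives Ce⁴⁺(aq) + Tl(s) → Ce³⁺(aq) + Tl⁺(aq); hence Q = ([Ce³⁺(aq)]·[Tl⁺(aq)]) / [Ce⁴⁺(aq)] = 0.000735 (log Q = −3.134).
By the Nernst equation, E = +1.93 − (0.0591/1)·(−3.134) = +2.115 V.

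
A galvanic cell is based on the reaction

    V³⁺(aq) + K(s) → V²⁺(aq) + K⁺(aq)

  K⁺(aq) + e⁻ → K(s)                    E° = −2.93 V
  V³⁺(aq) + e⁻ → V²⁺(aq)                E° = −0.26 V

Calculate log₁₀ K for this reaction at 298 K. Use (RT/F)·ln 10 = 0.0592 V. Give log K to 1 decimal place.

The V³⁺/V²⁺ couple is reduced (cathode); E°cell = −0.26 − (−2.93) = +2.67 V with n = 1.
At equilibrium E = 0, so log K = nE°cell / 0.0592 = (1)(+2.67) / 0.0592 = 45.1.

log K = 45.1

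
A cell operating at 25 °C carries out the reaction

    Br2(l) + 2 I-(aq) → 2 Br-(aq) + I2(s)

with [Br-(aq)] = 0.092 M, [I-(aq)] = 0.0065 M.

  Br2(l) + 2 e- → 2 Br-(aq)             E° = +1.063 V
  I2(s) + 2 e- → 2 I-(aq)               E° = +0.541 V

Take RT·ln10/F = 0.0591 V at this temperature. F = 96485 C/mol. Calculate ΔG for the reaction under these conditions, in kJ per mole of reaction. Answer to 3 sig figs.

With Br₂/Br⁻ reduced at the cathode, E°cell = +1.063 − (+0.541) = +0.522 V and n = 2.
Here Q = [Br-(aq)]^2 / [I-(aq)]^2 = 200 (log Q = 2.302), giving E = +0.522 − (0.0591/2)·(2.302) = +0.4540 V.
Finally ΔG = −nFE = −(2)(96485 C/mol)(+0.4540 V) = −87.6 kJ/mol.

−87.6 kJ/mol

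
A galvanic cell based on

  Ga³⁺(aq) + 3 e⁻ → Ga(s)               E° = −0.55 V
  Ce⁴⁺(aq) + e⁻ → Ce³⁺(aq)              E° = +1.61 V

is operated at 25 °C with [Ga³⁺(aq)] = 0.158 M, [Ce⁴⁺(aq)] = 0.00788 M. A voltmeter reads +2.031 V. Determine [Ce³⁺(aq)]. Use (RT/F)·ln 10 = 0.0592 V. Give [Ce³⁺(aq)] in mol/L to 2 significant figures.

The Ce⁴⁺/Ce³⁺ couple has the larger reduction potential, so it is the cathode: E°cell = +1.61 − (−0.55) = +2.16 V and n = 3.
From the Nernst equation, log Q = n(E° − E)/0.0592 = 3·(+2.16 − (+2.031))/0.0592 = 6.537.
Balancing electrons gives 3 Ce⁴⁺(aq) + Ga(s) → 3 Ce³⁺(aq) + Ga³⁺(aq); thus Q = ([Ce³⁺(aq)]^3·[Ga³⁺(aq)]) / [Ce⁴⁺(aq)]^3.
Isolating [Ce³⁺(aq)] in Q = 10^{6.537} yields log [Ce³⁺(aq)] = 0.343, i.e. 2.2 M.

2.2 M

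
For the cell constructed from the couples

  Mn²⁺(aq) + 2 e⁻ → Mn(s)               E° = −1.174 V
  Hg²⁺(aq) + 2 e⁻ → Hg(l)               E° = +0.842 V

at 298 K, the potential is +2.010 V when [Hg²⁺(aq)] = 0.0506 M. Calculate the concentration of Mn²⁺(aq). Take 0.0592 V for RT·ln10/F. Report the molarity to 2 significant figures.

With Hg²⁺/Hg at the cathode and Mn²⁺/Mn at the anode, E°cell = +0.842 − (−1.174) = +2.016 V (n = 2).
Rearranging E = E° − (0.0592/n)·log Q gives log Q = 2(+2.016 − (+2.010))/0.0592 = 0.203.
Balancing electrons gives Hg²⁺(aq) + Mn(s) → Hg(l) + Mn²⁺(aq); thus Q = [Mn²⁺(aq)] / [Hg²⁺(aq)].
Substituting the known concentrations and solving, log [Mn²⁺(aq)] = −1.093 and [Mn²⁺(aq)] = 0.081 M.

0.081 M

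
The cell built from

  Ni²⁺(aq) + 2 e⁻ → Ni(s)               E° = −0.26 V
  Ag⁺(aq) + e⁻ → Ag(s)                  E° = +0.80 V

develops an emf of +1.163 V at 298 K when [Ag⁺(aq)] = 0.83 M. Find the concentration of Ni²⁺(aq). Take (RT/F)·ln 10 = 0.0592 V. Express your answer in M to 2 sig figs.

0.00023 M

With Ag⁺/Ag at the cathode and Ni²⁺/Ni at the anode, E°cell = +0.80 − (−0.26) = +1.06 V (n = 2).
From the Nernst equation, log Q = n(E° − E)/0.0592 = 2·(+1.06 − (+1.163))/0.0592 = −3.480.
For 2 Ag⁺(aq) + Ni(s) → 2 Ag(s) + Ni²⁺(aq), the reaction quotient is Q = [Ni²⁺(aq)] / [Ag⁺(aq)]^2.
Substituting the known concentrations and solving, log [Ni²⁺(aq)] = −3.642 and [Ni²⁺(aq)] = 0.00023 M.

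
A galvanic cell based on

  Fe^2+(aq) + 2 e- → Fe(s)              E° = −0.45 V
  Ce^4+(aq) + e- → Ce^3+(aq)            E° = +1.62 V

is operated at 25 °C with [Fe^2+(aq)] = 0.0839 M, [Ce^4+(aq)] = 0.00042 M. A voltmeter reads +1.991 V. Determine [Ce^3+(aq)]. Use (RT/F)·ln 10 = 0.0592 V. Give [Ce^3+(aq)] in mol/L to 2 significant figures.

The Ce⁴⁺/Ce³⁺ couple has the larger reduction potential, so it is the cathode: E°cell = +1.62 − (−0.45) = +2.07 V and n = 2.
Rearranging E = E° − (0.0592/n)·log Q gives log Q = 2(+2.07 − (+1.991))/0.0592 = 2.669.
For 2 Ce^4+(aq) + Fe(s) → 2 Ce^3+(aq) + Fe^2+(aq), the reaction quotient is Q = ([Ce^3+(aq)]^2·[Fe^2+(aq)]) / [Ce^4+(aq)]^2.
Substituting the known concentrations and solving, log [Ce^3+(aq)] = −1.504 and [Ce^3+(aq)] = 0.031 M.

0.031 M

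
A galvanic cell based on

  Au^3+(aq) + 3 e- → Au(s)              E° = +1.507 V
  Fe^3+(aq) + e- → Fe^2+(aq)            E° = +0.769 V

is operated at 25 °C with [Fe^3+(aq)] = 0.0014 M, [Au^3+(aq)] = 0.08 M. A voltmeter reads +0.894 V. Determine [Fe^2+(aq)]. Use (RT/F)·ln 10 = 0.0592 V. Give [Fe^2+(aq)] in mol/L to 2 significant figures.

Au³⁺/Au is the cathode (higher E°); E°cell = +1.507 − (+0.769) = +0.738 V with n = 3.
Since E = E° − (0.0592/n)·log Q, log Q = n(E° − E)/0.0592 = −7.905.
For Au^3+(aq) + 3 Fe^2+(aq) → Au(s) + 3 Fe^3+(aq), the reaction quotient is Q = [Fe^3+(aq)]^3 / ([Au^3+(aq)]·[Fe^2+(aq)]^3).
Substituting the known concentrations and solving, log [Fe^2+(aq)] = 0.147 and [Fe^2+(aq)] = 1.4 M.

1.4 M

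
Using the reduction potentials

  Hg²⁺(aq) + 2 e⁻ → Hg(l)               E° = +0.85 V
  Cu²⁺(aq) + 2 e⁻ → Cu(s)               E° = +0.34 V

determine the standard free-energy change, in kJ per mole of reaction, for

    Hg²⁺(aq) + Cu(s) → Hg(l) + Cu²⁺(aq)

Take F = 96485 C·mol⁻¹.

−98.4 kJ/mol

In the reaction as written Hg²⁺(aq) is reduced, so the Hg²⁺/Hg couple is the cathode and Cu²⁺/Cu is the anode.
E°cell = +0.85 − (+0.34) = +0.51 V; balancing electrons gives n = 2.
ΔG° = −nFE°cell = −(2)(96485)(+0.51) J/mol = −98.4 kJ/mol.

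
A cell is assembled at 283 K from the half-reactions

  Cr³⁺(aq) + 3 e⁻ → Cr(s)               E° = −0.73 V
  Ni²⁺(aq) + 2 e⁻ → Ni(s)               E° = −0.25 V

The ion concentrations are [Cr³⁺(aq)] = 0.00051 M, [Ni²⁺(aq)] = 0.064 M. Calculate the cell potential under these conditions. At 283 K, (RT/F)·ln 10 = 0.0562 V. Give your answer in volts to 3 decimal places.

+0.508 V

Since E°(Ni²⁺/Ni) > E°(Cr³⁺/Cr), Ni²⁺/Ni serves as the cathode.
The standard potential is −0.25 − (−0.73) = +0.48 V and the balanced reaction transfers n = 6 electrons.
Balancing gives 3 Ni²⁺(aq) + 2 Cr(s) → 3 Ni(s) + 2 Cr³⁺(aq); hence Q = [Cr³⁺(aq)]^2 / [Ni²⁺(aq)]^3 = 0.000992 (log Q = −3.003).
Applying E = E° − (RT ln10/nF)·log Q gives +0.48 − (0.0562/6)(−3.003) = +0.508 V.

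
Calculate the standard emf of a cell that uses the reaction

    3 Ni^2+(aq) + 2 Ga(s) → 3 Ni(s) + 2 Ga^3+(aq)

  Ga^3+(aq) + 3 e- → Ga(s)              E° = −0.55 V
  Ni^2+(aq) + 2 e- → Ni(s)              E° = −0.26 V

In the reaction as written, Ni^2+(aq) is reduced (cathode) and Ga^3+(aq) is produced by oxidation at the anode.
E°cell = E°(cathode) − E°(anode) = −0.26 − (−0.55) = +0.29 V.
The positive value indicates the reaction is spontaneous as written.

+0.29 V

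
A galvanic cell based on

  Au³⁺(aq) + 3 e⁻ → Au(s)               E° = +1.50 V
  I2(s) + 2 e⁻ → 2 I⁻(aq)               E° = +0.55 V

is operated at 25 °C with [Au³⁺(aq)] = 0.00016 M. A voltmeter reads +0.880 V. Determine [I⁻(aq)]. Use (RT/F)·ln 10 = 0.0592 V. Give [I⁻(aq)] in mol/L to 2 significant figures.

1.2 M

With Au³⁺/Au at the cathode and I₂/I⁻ at the anode, E°cell = +1.50 − (+0.55) = +0.95 V (n = 6).
Since E = E° − (0.0592/n)·log Q, log Q = n(E° − E)/0.0592 = 7.095.
For 2 Au³⁺(aq) + 6 I⁻(aq) → 2 Au(s) + 3 I2(s), the reaction quotient is Q = 1 / ([Au³⁺(aq)]^2·[I⁻(aq)]^6).
Substituting the known concentrations and solving, log [I⁻(aq)] = 0.083 and [I⁻(aq)] = 1.2 M.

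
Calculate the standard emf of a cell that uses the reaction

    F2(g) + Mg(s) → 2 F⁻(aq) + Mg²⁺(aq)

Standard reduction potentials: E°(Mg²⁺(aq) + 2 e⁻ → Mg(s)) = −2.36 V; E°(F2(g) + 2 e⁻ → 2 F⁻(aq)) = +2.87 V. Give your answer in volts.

In the reaction as written, F2(g) is reduced (cathode) and Mg²⁺(aq) is produced by oxidation at the anode.
E°cell = E°(cathode) − E°(anode) = +2.87 − (−2.36) = +5.23 V.
The positive value indicates the reaction is spontaneous as written.

+5.23 V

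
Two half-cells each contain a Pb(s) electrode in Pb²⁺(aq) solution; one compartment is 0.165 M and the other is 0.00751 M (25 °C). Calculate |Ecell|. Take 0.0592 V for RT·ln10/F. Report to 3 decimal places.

0.040 V

For a concentration cell E°cell = 0, since both electrodes use the same couple.
The compartment with the higher Pb²⁺(aq) concentration (0.165 M) acts as the cathode; ions are reduced there and produced at the dilute (0.00751 M) anode.
With n = 2, Ecell = −(0.0592/2)·log([dilute]/[conc]) = −(0.0592/2)·log(0.00751/0.165) = +0.040 V.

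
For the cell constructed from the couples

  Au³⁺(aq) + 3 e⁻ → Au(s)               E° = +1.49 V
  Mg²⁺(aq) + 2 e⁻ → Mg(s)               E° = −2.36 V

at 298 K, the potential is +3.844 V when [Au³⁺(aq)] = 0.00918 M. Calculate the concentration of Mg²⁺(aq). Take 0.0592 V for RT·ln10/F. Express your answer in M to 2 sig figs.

The Au³⁺/Au couple has the larger reduction potential, so it is the cathode: E°cell = +1.49 − (−2.36) = +3.85 V and n = 6.
From the Nernst equation, log Q = n(E° − E)/0.0592 = 6·(+3.85 − (+3.844))/0.0592 = 0.608.
For 2 Au³⁺(aq) + 3 Mg(s) → 2 Au(s) + 3 Mg²⁺(aq), the reaction quotient is Q = [Mg²⁺(aq)]^3 / [Au³⁺(aq)]^2.
Solving for the unknown gives log [Mg²⁺(aq)] = −1.155, so [Mg²⁺(aq)] ≈ 0.070 M.

0.070 M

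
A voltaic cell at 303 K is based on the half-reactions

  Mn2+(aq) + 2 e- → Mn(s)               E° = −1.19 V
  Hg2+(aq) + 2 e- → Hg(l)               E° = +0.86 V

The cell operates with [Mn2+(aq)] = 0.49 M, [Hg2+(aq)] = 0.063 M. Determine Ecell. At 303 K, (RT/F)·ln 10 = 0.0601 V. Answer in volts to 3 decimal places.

Hg²⁺/Hg is reduced (cathode, E° = +0.86 V) and Mn²⁺/Mn is oxidized (anode).
E°cell = +0.86 − (−1.19) = +2.05 V, with n = 2 electrons transferred.
Balancing gives Hg2+(aq) + Mn(s) → Hg(l) + Mn2+(aq); hence Q = [Mn2+(aq)] / [Hg2+(aq)] = 7.78 (log Q = 0.891).
Applying E = E° − (RT ln10/nF)·log Q gives +2.05 − (0.0601/2)(0.891) = +2.023 V.

+2.023 V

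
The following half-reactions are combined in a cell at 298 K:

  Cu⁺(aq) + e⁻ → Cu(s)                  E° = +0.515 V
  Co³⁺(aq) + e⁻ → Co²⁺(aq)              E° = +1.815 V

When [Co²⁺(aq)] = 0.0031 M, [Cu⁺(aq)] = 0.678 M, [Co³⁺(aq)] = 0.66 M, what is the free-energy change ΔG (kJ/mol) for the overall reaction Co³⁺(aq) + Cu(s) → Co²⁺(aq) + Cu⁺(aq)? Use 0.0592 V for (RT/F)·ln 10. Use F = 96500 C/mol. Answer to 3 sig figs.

−140 kJ/mol

The standard cell potential is +1.815 − (+0.515) = +1.300 V, with n = 1 electron in the balanced equation.
Q = ([Co²⁺(aq)]·[Cu⁺(aq)]) / [Co³⁺(aq)] = 0.00318, so log Q = −2.497 and E = +1.300 − (0.0592/1)(−2.497) = +1.4478 V.
Then ΔG = −nFE = −1 × 96500 × +1.4478 J/mol = −140 kJ/mol.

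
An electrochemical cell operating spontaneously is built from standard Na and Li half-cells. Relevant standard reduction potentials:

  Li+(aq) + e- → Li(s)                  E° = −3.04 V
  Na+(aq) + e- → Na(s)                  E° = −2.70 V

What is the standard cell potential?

The Na⁺/Na couple has the higher E°, so Na ion is reduced (cathode) and Li is oxidized (anode).
E°cell = E°(cathode) − E°(anode) = −2.70 − (−3.04) = +0.34 V.

+0.34 V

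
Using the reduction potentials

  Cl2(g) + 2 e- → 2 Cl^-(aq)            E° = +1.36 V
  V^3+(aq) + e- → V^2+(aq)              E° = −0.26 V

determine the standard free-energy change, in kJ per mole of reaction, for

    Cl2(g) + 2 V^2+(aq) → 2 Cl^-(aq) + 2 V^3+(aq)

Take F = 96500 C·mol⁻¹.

−313 kJ/mol

In the reaction as written Cl2(g) is reduced, so the Cl₂/Cl⁻ couple is the cathode and V³⁺/V²⁺ is the anode.
E°cell = +1.36 − (−0.26) = +1.62 V; balancing electrons gives n = 2.
ΔG° = −nFE°cell = −(2)(96500)(+1.62) J/mol = −313 kJ/mol.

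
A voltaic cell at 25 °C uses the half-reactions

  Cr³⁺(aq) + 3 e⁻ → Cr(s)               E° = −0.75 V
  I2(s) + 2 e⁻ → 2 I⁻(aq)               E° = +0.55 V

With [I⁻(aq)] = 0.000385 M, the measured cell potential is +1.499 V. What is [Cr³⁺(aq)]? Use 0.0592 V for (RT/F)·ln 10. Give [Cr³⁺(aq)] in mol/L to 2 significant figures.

1.4 M

I₂/I⁻ is the cathode (higher E°); E°cell = +0.55 − (−0.75) = +1.30 V with n = 6.
Since E = E° − (0.0592/n)·log Q, log Q = n(E° − E)/0.0592 = −20.169.
The balanced reaction is 3 I2(s) + 2 Cr(s) → 6 I⁻(aq) + 2 Cr³⁺(aq), so Q = [I⁻(aq)]^6·[Cr³⁺(aq)]^2.
Solving for the unknown gives log [Cr³⁺(aq)] = 0.159, so [Cr³⁺(aq)] ≈ 1.4 M.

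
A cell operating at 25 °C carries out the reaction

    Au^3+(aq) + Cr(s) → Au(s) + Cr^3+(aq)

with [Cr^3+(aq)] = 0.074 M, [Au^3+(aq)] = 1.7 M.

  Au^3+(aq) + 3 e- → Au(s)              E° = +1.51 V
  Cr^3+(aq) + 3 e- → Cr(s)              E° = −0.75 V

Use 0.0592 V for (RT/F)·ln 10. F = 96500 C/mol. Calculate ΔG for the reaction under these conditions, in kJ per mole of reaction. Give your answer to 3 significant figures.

E°cell = +1.51 − (−0.75) = +2.26 V; the balanced reaction transfers n = 3 electrons.
Q = [Cr^3+(aq)] / [Au^3+(aq)] = 0.0435, so log Q = −1.361 and E = +2.26 − (0.0592/3)(−1.361) = +2.2869 V.
Then ΔG = −nFE = −3 × 96500 × +2.2869 J/mol = −662 kJ/mol.

−662 kJ/mol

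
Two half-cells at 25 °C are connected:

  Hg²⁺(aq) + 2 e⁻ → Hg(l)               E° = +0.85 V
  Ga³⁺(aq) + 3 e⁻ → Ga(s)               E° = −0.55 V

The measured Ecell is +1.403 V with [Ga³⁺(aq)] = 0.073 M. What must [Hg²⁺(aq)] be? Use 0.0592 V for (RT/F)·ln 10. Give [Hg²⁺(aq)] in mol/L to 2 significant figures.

With Hg²⁺/Hg at the cathode and Ga³⁺/Ga at the anode, E°cell = +0.85 − (−0.55) = +1.40 V (n = 6).
Rearranging E = E° − (0.0592/n)·log Q gives log Q = 6(+1.40 − (+1.403))/0.0592 = −0.304.
For 3 Hg²⁺(aq) + 2 Ga(s) → 3 Hg(l) + 2 Ga³⁺(aq), the reaction quotient is Q = [Ga³⁺(aq)]^2 / [Hg²⁺(aq)]^3.
Solving for the unknown gives log [Hg²⁺(aq)] = −0.656, so [Hg²⁺(aq)] ≈ 0.22 M.

0.22 M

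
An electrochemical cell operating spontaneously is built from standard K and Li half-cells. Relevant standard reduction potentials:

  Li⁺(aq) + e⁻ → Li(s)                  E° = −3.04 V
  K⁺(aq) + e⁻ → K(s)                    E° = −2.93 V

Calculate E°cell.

+0.11 V

Of the two couples in this cell, the one with the more positive reduction potential is reduced at the cathode: here that is K⁺/K (−2.93 V); Li⁺/Li (−3.04 V) is the anode.
E°cell = E°(cathode) − E°(anode) = −2.93 − (−3.04) = +0.11 V.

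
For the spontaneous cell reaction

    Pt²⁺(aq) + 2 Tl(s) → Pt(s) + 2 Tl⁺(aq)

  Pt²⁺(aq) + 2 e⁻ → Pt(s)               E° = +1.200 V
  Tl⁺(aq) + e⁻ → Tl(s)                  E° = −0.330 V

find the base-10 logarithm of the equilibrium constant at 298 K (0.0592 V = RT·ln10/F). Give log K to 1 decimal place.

The Pt²⁺/Pt couple is reduced (cathode); E°cell = +1.200 − (−0.330) = +1.530 V with n = 2.
At equilibrium E = 0, so log K = nE°cell / 0.0592 = (2)(+1.530) / 0.0592 = 51.7.

log K = 51.7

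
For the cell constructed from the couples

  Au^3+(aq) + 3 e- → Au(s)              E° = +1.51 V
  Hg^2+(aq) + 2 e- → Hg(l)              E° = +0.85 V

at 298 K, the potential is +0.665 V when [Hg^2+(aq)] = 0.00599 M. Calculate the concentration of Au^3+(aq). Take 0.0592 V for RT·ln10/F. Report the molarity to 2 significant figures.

0.00083 M

Au³⁺/Au is the cathode (higher E°); E°cell = +1.51 − (+0.85) = +0.66 V with n = 6.
Since E = E° − (0.0592/n)·log Q, log Q = n(E° − E)/0.0592 = −0.507.
Balancing electrons gives 2 Au^3+(aq) + 3 Hg(l) → 2 Au(s) + 3 Hg^2+(aq); thus Q = [Hg^2+(aq)]^3 / [Au^3+(aq)]^2.
Solving for the unknown gives log [Au^3+(aq)] = −3.080, so [Au^3+(aq)] ≈ 0.00083 M.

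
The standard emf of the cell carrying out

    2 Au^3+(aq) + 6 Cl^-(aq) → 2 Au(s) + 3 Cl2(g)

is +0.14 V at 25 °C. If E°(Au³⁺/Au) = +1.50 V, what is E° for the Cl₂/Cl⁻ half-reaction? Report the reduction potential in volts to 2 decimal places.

+1.36 V

In the reaction as written the Au³⁺/Au couple is reduced (cathode) and Cl₂/Cl⁻ is oxidized (anode), so E°cell = E°(Au³⁺/Au) − E°(Cl₂/Cl⁻).
E°(Cl₂/Cl⁻) = E°(cathode) − E°cell = +1.50 − (+0.14) = +1.36 V.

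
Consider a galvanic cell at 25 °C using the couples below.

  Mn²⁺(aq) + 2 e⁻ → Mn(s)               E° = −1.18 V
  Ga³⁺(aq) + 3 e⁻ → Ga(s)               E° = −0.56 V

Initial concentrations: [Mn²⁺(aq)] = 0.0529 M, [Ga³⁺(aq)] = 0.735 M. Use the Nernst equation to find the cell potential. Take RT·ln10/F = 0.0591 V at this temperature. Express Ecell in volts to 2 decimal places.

+0.66 V

Since E°(Ga³⁺/Ga) > E°(Mn²⁺/Mn), Ga³⁺/Ga serves as the cathode.
The standard potential is −0.56 − (−1.18) = +0.62 V and the balanced reaction transfers n = 6 electrons.
The balanced reaction is 2 Ga³⁺(aq) + 3 Mn(s) → 2 Ga(s) + 3 Mn²⁺(aq), so Q = [Mn²⁺(aq)]^3 / [Ga³⁺(aq)]^2 = 0.000274 and log Q = −3.562.
By the Nernst equation, E = +0.62 − (0.0591/6)·(−3.562) = +0.66 V.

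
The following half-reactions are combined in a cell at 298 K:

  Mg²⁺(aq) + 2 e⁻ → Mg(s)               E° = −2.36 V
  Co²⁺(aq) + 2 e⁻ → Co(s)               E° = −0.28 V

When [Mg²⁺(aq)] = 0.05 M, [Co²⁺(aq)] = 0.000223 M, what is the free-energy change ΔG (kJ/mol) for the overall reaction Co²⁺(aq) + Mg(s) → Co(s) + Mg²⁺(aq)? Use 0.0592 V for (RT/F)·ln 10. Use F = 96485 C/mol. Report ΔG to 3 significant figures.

−388 kJ/mol

With Co²⁺/Co reduced at the cathode, E°cell = −0.28 − (−2.36) = +2.08 V and n = 2.
The reaction quotient is [Mg²⁺(aq)] / [Co²⁺(aq)] = 224; by Nernst, E = +2.08 − (0.0592/2)(2.351) = +2.0104 V.
Finally ΔG = −nFE = −(2)(96485 C/mol)(+2.0104 V) = −388 kJ/mol.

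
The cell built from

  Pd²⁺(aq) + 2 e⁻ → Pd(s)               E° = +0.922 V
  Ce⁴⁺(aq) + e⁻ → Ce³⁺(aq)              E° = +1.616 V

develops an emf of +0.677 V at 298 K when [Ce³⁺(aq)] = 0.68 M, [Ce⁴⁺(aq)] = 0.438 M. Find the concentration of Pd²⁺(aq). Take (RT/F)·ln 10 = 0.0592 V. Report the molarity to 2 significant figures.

The Ce⁴⁺/Ce³⁺ couple has the larger reduction potential, so it is the cathode: E°cell = +1.616 − (+0.922) = +0.694 V and n = 2.
From the Nernst equation, log Q = n(E° − E)/0.0592 = 2·(+0.694 − (+0.677))/0.0592 = 0.574.
The balanced reaction is 2 Ce⁴⁺(aq) + Pd(s) → 2 Ce³⁺(aq) + Pd²⁺(aq), so Q = ([Ce³⁺(aq)]^2·[Pd²⁺(aq)]) / [Ce⁴⁺(aq)]^2.
Isolating [Pd²⁺(aq)] in Q = 10^{0.574} yields log [Pd²⁺(aq)] = 0.192, i.e. 1.6 M.

1.6 M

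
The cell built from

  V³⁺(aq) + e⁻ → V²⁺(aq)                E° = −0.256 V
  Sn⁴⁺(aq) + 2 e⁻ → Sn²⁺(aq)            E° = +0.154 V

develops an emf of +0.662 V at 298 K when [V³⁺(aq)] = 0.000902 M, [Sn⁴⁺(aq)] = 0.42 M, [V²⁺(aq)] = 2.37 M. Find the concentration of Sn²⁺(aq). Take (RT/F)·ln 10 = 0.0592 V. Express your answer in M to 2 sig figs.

0.0089 M

With Sn⁴⁺/Sn²⁺ at the cathode and V³⁺/V²⁺ at the anode, E°cell = +0.154 − (−0.256) = +0.410 V (n = 2).
From the Nernst equation, log Q = n(E° − E)/0.0592 = 2·(+0.410 − (+0.662))/0.0592 = −8.514.
The balanced reaction is Sn⁴⁺(aq) + 2 V²⁺(aq) → Sn²⁺(aq) + 2 V³⁺(aq), so Q = ([Sn²⁺(aq)]·[V³⁺(aq)]^2) / ([Sn⁴⁺(aq)]·[V²⁺(aq)]^2).
Isolating [Sn²⁺(aq)] in Q = 10^{−8.514} yields log [Sn²⁺(aq)] = −2.052, i.e. 0.0089 M.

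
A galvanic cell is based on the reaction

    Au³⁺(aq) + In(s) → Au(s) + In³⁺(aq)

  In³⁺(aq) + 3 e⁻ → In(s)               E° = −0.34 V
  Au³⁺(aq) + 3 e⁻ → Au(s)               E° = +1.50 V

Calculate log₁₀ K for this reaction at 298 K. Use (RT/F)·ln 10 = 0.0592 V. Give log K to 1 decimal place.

log K = 93.2

The Au³⁺/Au couple is reduced (cathode); E°cell = +1.50 − (−0.34) = +1.84 V with n = 3.
At equilibrium E = 0, so log K = nE°cell / 0.0592 = (3)(+1.84) / 0.0592 = 93.2.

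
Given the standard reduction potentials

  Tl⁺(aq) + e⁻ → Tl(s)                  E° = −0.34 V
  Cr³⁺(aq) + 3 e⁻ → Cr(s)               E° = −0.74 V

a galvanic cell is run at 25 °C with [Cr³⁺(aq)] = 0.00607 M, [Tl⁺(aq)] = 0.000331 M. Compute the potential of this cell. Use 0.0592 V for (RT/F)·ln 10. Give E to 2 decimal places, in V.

Tl⁺/Tl is reduced (cathode, E° = −0.34 V) and Cr³⁺/Cr is oxidized (anode).
The standard potential is −0.34 − (−0.74) = +0.40 V and the balanced reaction transfers n = 3 electrons.
For the overall reaction 3 Tl⁺(aq) + Cr(s) → 3 Tl(s) + Cr³⁺(aq), Q = [Cr³⁺(aq)] / [Tl⁺(aq)]^3 = 1.67×10^8, giving log Q = 8.224.
Applying E = E° − (RT ln10/nF)·log Q gives +0.40 − (0.0592/3)(8.224) = +0.24 V.

+0.24 V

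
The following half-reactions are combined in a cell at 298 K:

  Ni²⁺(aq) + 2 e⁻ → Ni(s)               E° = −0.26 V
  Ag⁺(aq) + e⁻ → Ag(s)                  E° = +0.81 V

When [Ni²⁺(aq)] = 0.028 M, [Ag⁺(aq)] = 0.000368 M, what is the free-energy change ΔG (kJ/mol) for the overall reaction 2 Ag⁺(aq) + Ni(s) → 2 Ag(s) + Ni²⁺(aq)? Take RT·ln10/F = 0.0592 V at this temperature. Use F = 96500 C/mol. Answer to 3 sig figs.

The standard cell potential is +0.81 − (−0.26) = +1.07 V, with n = 2 electrons in the balanced equation.
Here Q = [Ni²⁺(aq)] / [Ag⁺(aq)]^2 = 2.07×10^5 (log Q = 5.315), giving E = +1.07 − (0.0592/2)·(5.315) = +0.9127 V.
Finally ΔG = −nFE = −(2)(96500 C/mol)(+0.9127 V) = −176 kJ/mol.

−176 kJ/mol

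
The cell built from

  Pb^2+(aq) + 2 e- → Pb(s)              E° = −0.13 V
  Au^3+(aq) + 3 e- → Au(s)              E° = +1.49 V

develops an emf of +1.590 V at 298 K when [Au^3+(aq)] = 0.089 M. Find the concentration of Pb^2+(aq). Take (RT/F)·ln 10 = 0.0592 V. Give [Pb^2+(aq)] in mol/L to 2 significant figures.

Au³⁺/Au is the cathode (higher E°); E°cell = +1.49 − (−0.13) = +1.62 V with n = 6.
Rearranging E = E° − (0.0592/n)·log Q gives log Q = 6(+1.62 − (+1.590))/0.0592 = 3.041.
The balanced reaction is 2 Au^3+(aq) + 3 Pb(s) → 2 Au(s) + 3 Pb^2+(aq), so Q = [Pb^2+(aq)]^3 / [Au^3+(aq)]^2.
Solving for the unknown gives log [Pb^2+(aq)] = 0.313, so [Pb^2+(aq)] ≈ 2.1 M.

2.1 M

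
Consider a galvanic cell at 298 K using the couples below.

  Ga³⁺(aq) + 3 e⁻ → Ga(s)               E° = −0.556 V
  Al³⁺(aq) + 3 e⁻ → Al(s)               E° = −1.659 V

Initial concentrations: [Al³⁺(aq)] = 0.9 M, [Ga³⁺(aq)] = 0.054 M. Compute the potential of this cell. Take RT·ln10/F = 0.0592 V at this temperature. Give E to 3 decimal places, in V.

+1.079 V

Ga³⁺/Ga is reduced (cathode, E° = −0.556 V) and Al³⁺/Al is oxidized (anode).
The standard potential is −0.556 − (−1.659) = +1.103 V and the balanced reaction transfers n = 3 electrons.
For the overall reaction Ga³⁺(aq) + Al(s) → Ga(s) + Al³⁺(aq), Q = [Al³⁺(aq)] / [Ga³⁺(aq)] = 16.7, giving log Q = 1.222.
Applying E = E° − (RT ln10/nF)·log Q gives +1.103 − (0.0592/3)(1.222) = +1.079 V.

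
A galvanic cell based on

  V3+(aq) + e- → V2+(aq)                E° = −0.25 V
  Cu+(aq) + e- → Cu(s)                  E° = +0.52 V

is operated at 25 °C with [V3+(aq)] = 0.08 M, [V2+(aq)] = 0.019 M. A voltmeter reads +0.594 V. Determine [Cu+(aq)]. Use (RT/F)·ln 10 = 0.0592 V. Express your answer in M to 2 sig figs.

The Cu⁺/Cu couple has the larger reduction potential, so it is the cathode: E°cell = +0.52 − (−0.25) = +0.77 V and n = 1.
Since E = E° − (0.0592/n)·log Q, log Q = n(E° − E)/0.0592 = 2.973.
Balancing electrons gives Cu+(aq) + V2+(aq) → Cu(s) + V3+(aq); thus Q = [V3+(aq)] / ([Cu+(aq)]·[V2+(aq)]).
Isolating [Cu+(aq)] in Q = 10^{2.973} yields log [Cu+(aq)] = −2.349, i.e. 0.0045 M.

0.0045 M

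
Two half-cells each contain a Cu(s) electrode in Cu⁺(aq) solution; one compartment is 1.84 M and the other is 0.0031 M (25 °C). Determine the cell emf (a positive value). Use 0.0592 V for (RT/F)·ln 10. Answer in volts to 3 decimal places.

0.164 V

For a concentration cell E°cell = 0, since both electrodes use the same couple.
The compartment with the higher Cu⁺(aq) concentration (1.84 M) acts as the cathode; ions are reduced there and produced at the dilute (0.0031 M) anode.
With n = 1, Ecell = −(0.0592/1)·log([dilute]/[conc]) = −(0.0592/1)·log(0.0031/1.84) = +0.164 V.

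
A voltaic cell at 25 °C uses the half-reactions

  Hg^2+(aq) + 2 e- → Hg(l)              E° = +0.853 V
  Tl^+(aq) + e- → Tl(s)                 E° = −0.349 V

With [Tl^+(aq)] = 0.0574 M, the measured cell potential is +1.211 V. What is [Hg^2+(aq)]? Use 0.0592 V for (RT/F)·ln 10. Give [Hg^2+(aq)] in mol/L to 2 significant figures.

0.0066 M

The Hg²⁺/Hg couple has the larger reduction potential, so it is the cathode: E°cell = +0.853 − (−0.349) = +1.202 V and n = 2.
Rearranging E = E° − (0.0592/n)·log Q gives log Q = 2(+1.202 − (+1.211))/0.0592 = −0.304.
The balanced reaction is Hg^2+(aq) + 2 Tl(s) → Hg(l) + 2 Tl^+(aq), so Q = [Tl^+(aq)]^2 / [Hg^2+(aq)].
Substituting the known concentrations and solving, log [Hg^2+(aq)] = −2.178 and [Hg^2+(aq)] = 0.0066 M.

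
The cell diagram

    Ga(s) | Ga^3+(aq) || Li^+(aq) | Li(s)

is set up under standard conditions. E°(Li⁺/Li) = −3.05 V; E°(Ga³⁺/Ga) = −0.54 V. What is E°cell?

By convention the left-hand electrode in cell notation is the anode (oxidation) and the right-hand electrode is the cathode (reduction).
E°cell = E°(right) − E°(left) = −3.05 − (−0.54) = −2.51 V.
The negative sign shows that, as written, the cell would require an external voltage to drive the reaction.

−2.51 V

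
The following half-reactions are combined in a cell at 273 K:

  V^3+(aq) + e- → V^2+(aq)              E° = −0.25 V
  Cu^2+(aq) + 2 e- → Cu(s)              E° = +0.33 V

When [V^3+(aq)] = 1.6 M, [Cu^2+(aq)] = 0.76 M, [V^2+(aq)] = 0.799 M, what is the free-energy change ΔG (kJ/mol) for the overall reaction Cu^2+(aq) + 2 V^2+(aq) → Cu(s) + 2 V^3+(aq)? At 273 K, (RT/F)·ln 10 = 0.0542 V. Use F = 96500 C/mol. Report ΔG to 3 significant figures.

−108 kJ/mol

E°cell = +0.33 − (−0.25) = +0.58 V; the balanced reaction transfers n = 2 electrons.
Q = [V^3+(aq)]^2 / ([Cu^2+(aq)]·[V^2+(aq)]^2) = 5.28, so log Q = 0.722 and E = +0.58 − (0.0542/2)(0.722) = +0.5604 V.
ΔG = −nFE = −(2)(96500)(+0.5604) J/mol = −108 kJ/mol.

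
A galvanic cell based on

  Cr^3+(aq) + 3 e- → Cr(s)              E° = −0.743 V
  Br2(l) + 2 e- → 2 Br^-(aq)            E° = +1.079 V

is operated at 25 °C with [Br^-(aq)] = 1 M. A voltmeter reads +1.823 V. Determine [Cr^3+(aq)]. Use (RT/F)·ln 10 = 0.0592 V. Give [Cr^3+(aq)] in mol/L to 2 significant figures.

0.89 M

Br₂/Br⁻ is the cathode (higher E°); E°cell = +1.079 − (−0.743) = +1.822 V with n = 6.
From the Nernst equation, log Q = n(E° − E)/0.0592 = 6·(+1.822 − (+1.823))/0.0592 = −0.101.
For 3 Br2(l) + 2 Cr(s) → 6 Br^-(aq) + 2 Cr^3+(aq), the reaction quotient is Q = [Br^-(aq)]^6·[Cr^3+(aq)]^2.
Substituting the known concentrations and solving, log [Cr^3+(aq)] = −0.051 and [Cr^3+(aq)] = 0.89 M.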